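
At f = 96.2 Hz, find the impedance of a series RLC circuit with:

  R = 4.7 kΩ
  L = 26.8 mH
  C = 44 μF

Step 1 — Angular frequency: ω = 2π·f = 2π·96.2 = 604.4 rad/s.
Step 2 — Component impedances:
  R: Z = R = 4700 Ω
  L: Z = jωL = j·604.4·0.0268 = 0 + j16.2 Ω
  C: Z = 1/(jωC) = -j/(ω·C) = 0 - j37.6 Ω
Step 3 — Series combination: Z_total = R + L + C = 4700 - j21.4 Ω = 4700∠-0.3° Ω.

Z = 4700 - j21.4 Ω = 4700∠-0.3° Ω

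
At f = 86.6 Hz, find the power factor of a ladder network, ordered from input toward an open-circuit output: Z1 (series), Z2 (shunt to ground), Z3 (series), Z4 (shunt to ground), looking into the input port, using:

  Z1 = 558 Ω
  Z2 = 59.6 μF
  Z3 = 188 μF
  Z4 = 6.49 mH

Step 1 — Angular frequency: ω = 2π·f = 2π·86.6 = 544.1 rad/s.
Step 2 — Component impedances:
  Z1: Z = R = 558 Ω
  Z2: Z = 1/(jωC) = -j/(ω·C) = 0 - j30.84 Ω
  Z3: Z = 1/(jωC) = -j/(ω·C) = 0 - j9.776 Ω
  Z4: Z = jωL = j·544.1·0.00649 = 0 + j3.531 Ω
Step 3 — Ladder network (open output): work backward from the far end, alternating series and parallel combinations. Z_in = 558 - j5.193 Ω = 558∠-0.5° Ω.
Step 4 — Power factor: PF = cos(φ) = Re(Z)/|Z| = 558/558 = 1.
Step 5 — Type: Im(Z) = -5.193 ⇒ leading (phase φ = -0.5°).

PF = 1 (leading, φ = -0.5°)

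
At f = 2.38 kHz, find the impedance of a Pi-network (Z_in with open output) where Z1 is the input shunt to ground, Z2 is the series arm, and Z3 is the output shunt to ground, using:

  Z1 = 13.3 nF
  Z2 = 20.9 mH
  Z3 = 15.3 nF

Step 1 — Angular frequency: ω = 2π·f = 2π·2380 = 1.495e+04 rad/s.
Step 2 — Component impedances:
  Z1: Z = 1/(jωC) = -j/(ω·C) = 0 - j5028 Ω
  Z2: Z = jωL = j·1.495e+04·0.0209 = 0 + j312.5 Ω
  Z3: Z = 1/(jωC) = -j/(ω·C) = 0 - j4371 Ω
Step 3 — With open output, the series arm Z2 and the output shunt Z3 appear in series to ground: Z2 + Z3 = 0 - j4058 Ω.
Step 4 — Parallel with input shunt Z1: Z_in = Z1 || (Z2 + Z3) = 0 - j2246 Ω = 2246∠-90.0° Ω.

Z = 0 - j2246 Ω = 2246∠-90.0° Ω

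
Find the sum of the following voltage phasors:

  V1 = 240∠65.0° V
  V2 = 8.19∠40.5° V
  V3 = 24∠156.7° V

Step 1 — Convert each phasor to rectangular form:
  V1 = 240·(cos(65.0°) + j·sin(65.0°)) = 101.4 + j217.5 V
  V2 = 8.19·(cos(40.5°) + j·sin(40.5°)) = 6.228 + j5.319 V
  V3 = 24·(cos(156.7°) + j·sin(156.7°)) = -22.04 + j9.493 V
Step 2 — Sum components: V_total = 85.61 + j232.3 V.
Step 3 — Convert to polar: |V_total| = 247.6 V, ∠V_total = 69.8°.

V_total = 247.6∠69.8° V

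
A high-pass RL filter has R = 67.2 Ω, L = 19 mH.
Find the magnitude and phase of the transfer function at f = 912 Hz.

Step 1 — Angular frequency: ω = 2π·912 = 5730 rad/s.
Step 2 — Transfer function: H(jω) = jωL/(R + jωL).
Step 3 — Numerator jωL = j·108.9; denominator R + jωL = 67.2 + j108.9.
Step 4 — H = 0.7241 + j0.447.
Step 5 — Magnitude: |H| = 0.851 (-1.4 dB); phase: φ = 31.7°.

|H| = 0.851 (-1.4 dB), φ = 31.7°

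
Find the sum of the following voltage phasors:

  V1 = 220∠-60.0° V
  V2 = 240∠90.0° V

Step 1 — Convert each phasor to rectangular form:
  V1 = 220·(cos(-60.0°) + j·sin(-60.0°)) = 110 - j190.5 V
  V2 = 240·(cos(90.0°) + j·sin(90.0°)) = 0 + j240 V
Step 2 — Sum components: V_total = 110 + j49.47 V.
Step 3 — Convert to polar: |V_total| = 120.6 V, ∠V_total = 24.2°.

V_total = 120.6∠24.2° V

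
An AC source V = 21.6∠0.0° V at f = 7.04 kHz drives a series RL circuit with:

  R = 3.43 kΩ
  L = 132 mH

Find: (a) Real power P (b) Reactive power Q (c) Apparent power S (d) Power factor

Step 1 — Angular frequency: ω = 2π·f = 2π·7040 = 4.423e+04 rad/s.
Step 2 — Component impedances:
  R: Z = R = 3430 Ω
  L: Z = jωL = j·4.423e+04·0.132 = 0 + j5839 Ω
Step 3 — Series combination: Z_total = R + L = 3430 + j5839 Ω = 6772∠59.6° Ω.
Step 4 — Source phasor: V = 21.6∠0.0° V = 21.6 V.
Step 5 — Current: I = V / Z = 0.001616 - j0.00275 A = 0.00319∠-59.6° A.
Step 6 — Complex power: S = V·I* = 0.0349 + j0.05941 VA.
Step 7 — Real power: P = Re(S) = 0.0349 W.
Step 8 — Reactive power: Q = Im(S) = 0.05941 VAR.
Step 9 — Apparent power: |S| = 0.0689 VA.
Step 10 — Power factor: PF = P/|S| = 0.5065 (lagging).

(a) P = 0.0349 W  (b) Q = 0.05941 VAR  (c) S = 0.0689 VA  (d) PF = 0.5065 (lagging)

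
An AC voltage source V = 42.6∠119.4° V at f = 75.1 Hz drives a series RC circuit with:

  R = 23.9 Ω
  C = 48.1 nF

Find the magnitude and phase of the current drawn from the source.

Step 1 — Angular frequency: ω = 2π·f = 2π·75.1 = 471.9 rad/s.
Step 2 — Component impedances:
  R: Z = R = 23.9 Ω
  C: Z = 1/(jωC) = -j/(ω·C) = 0 - j4.406e+04 Ω
Step 3 — Series combination: Z_total = R + C = 23.9 - j4.406e+04 Ω = 4.406e+04∠-90.0° Ω.
Step 4 — Source phasor: V = 42.6∠119.4° V = -20.91 + j37.11 V.
Step 5 — Ohm's law: I = V / Z_total = (-20.91 + j37.11) / (23.9 - j4.406e+04) = -0.0008426 - j0.0004742 A.
Step 6 — Convert to polar: |I| = 0.0009669 A, ∠I = -150.6°.

I = 0.0009669∠-150.6° A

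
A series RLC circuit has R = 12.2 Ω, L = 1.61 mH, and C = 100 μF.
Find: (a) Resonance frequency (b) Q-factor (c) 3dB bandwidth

Step 1 — Resonance: ω₀ = 1/√(LC) = 1/√(0.00161·0.0001) = 2492 rad/s.
Step 2 — f₀ = ω₀/(2π) = 396.6 Hz.
Step 3 — Series Q: Q = ω₀L/R = 2492·0.00161/12.2 = 0.3289.
Step 4 — Bandwidth: Δω = ω₀/Q = 7578 rad/s; BW = Δω/(2π) = 1206 Hz.

(a) f₀ = 396.6 Hz  (b) Q = 0.3289  (c) BW = 1206 Hz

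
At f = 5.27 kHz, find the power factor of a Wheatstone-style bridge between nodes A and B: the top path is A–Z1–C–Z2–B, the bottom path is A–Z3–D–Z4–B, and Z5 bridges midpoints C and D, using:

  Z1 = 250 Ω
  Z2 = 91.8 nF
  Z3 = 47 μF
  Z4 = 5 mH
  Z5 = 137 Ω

Step 1 — Angular frequency: ω = 2π·f = 2π·5270 = 3.311e+04 rad/s.
Step 2 — Component impedances:
  Z1: Z = R = 250 Ω
  Z2: Z = 1/(jωC) = -j/(ω·C) = 0 - j329 Ω
  Z3: Z = 1/(jωC) = -j/(ω·C) = 0 - j0.6426 Ω
  Z4: Z = jωL = j·3.311e+04·0.005 = 0 + j165.6 Ω
  Z5: Z = R = 137 Ω
Step 3 — Bridge requires nodal analysis (the Z5 bridge couples midpoints C and D, so the two paths cannot be reduced to a simple series/parallel combination). Setting node B to ground and injecting 1 A at node A, the 3-node admittance system at A, C, D solves to V_A = Z_AB = 70 + j294.2 Ω = 302.4∠76.6° Ω.
Step 4 — Power factor: PF = cos(φ) = Re(Z)/|Z| = 69.995/302.44 = 0.2314.
Step 5 — Type: Im(Z) = 294.2 ⇒ lagging (phase φ = 76.6°).

PF = 0.2314 (lagging, φ = 76.6°)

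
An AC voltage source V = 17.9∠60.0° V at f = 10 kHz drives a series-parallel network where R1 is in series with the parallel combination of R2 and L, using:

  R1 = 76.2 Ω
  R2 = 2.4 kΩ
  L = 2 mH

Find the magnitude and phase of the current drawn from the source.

Step 1 — Angular frequency: ω = 2π·f = 2π·1e+04 = 6.283e+04 rad/s.
Step 2 — Component impedances:
  R1: Z = R = 76.2 Ω
  R2: Z = R = 2400 Ω
  L: Z = jωL = j·6.283e+04·0.002 = 0 + j125.7 Ω
Step 3 — Parallel branch: R2 || L = 1/(1/R2 + 1/L) = 6.562 + j125.3 Ω.
Step 4 — Series with R1: Z_total = R1 + (R2 || L) = 82.76 + j125.3 Ω = 150.2∠56.6° Ω.
Step 5 — Source phasor: V = 17.9∠60.0° V = 8.95 + j15.5 V.
Step 6 — Ohm's law: I = V / Z_total = (8.95 + j15.5) / (82.76 + j125.3) = 0.119 + j0.007154 A.
Step 7 — Convert to polar: |I| = 0.1192 A, ∠I = 3.4°.

I = 0.1192∠3.4° A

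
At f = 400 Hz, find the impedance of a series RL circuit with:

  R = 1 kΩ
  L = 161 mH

Step 1 — Angular frequency: ω = 2π·f = 2π·400 = 2513 rad/s.
Step 2 — Component impedances:
  R: Z = R = 1000 Ω
  L: Z = jωL = j·2513·0.161 = 0 + j404.6 Ω
Step 3 — Series combination: Z_total = R + L = 1000 + j404.6 Ω = 1079∠22.0° Ω.

Z = 1000 + j404.6 Ω = 1079∠22.0° Ω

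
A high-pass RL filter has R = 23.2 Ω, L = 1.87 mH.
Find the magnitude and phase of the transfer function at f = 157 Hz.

Step 1 — Angular frequency: ω = 2π·157 = 986.5 rad/s.
Step 2 — Transfer function: H(jω) = jωL/(R + jωL).
Step 3 — Numerator jωL = j·1.845; denominator R + jωL = 23.2 + j1.845.
Step 4 — H = 0.006282 + j0.07901.
Step 5 — Magnitude: |H| = 0.07926 (-22.0 dB); phase: φ = 85.5°.

|H| = 0.07926 (-22.0 dB), φ = 85.5°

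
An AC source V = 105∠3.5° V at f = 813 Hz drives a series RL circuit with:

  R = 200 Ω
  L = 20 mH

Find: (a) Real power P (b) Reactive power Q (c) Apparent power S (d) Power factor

Step 1 — Angular frequency: ω = 2π·f = 2π·813 = 5108 rad/s.
Step 2 — Component impedances:
  R: Z = R = 200 Ω
  L: Z = jωL = j·5108·0.02 = 0 + j102.2 Ω
Step 3 — Series combination: Z_total = R + L = 200 + j102.2 Ω = 224.6∠27.1° Ω.
Step 4 — Source phasor: V = 105∠3.5° V = 104.8 + j6.41 V.
Step 5 — Current: I = V / Z = 0.4286 - j0.1869 A = 0.4675∠-23.6° A.
Step 6 — Complex power: S = V·I* = 43.72 + j22.33 VA.
Step 7 — Real power: P = Re(S) = 43.72 W.
Step 8 — Reactive power: Q = Im(S) = 22.33 VAR.
Step 9 — Apparent power: |S| = 49.09 VA.
Step 10 — Power factor: PF = P/|S| = 0.8905 (lagging).

(a) P = 43.72 W  (b) Q = 22.33 VAR  (c) S = 49.09 VA  (d) PF = 0.8905 (lagging)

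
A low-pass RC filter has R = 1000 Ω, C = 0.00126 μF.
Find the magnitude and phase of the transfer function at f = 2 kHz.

Step 1 — Angular frequency: ω = 2π·2000 = 1.257e+04 rad/s.
Step 2 — Transfer function: H(jω) = 1/(1 + jωRC).
Step 3 — Denominator: 1 + jωRC = 1 + j·1.257e+04·1000·1.26e-09 = 1 + j0.01583.
Step 4 — H = 0.9997 - j0.01583.
Step 5 — Magnitude: |H| = 0.9999 (-0.0 dB); phase: φ = -0.9°.

|H| = 0.9999 (-0.0 dB), φ = -0.9°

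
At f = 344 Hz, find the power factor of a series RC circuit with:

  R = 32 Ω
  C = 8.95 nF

Step 1 — Angular frequency: ω = 2π·f = 2π·344 = 2161 rad/s.
Step 2 — Component impedances:
  R: Z = R = 32 Ω
  C: Z = 1/(jωC) = -j/(ω·C) = 0 - j5.169e+04 Ω
Step 3 — Series combination: Z_total = R + C = 32 - j5.169e+04 Ω = 5.169e+04∠-90.0° Ω.
Step 4 — Power factor: PF = cos(φ) = Re(Z)/|Z| = 32/51694 = 0.000619.
Step 5 — Type: Im(Z) = -5.169e+04 ⇒ leading (phase φ = -90.0°).

PF = 0.000619 (leading, φ = -90.0°)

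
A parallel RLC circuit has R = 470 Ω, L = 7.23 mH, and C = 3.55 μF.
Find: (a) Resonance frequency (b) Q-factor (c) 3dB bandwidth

Step 1 — Resonance: ω₀ = 1/√(LC) = 1/√(0.00723·3.55e-06) = 6242 rad/s.
Step 2 — f₀ = ω₀/(2π) = 993.4 Hz.
Step 3 — Parallel Q: Q = R/(ω₀L) = 470/(6242·0.00723) = 10.41.
Step 4 — Bandwidth: Δω = ω₀/Q = 599.3 rad/s; BW = Δω/(2π) = 95.39 Hz.

(a) f₀ = 993.4 Hz  (b) Q = 10.41  (c) BW = 95.39 Hz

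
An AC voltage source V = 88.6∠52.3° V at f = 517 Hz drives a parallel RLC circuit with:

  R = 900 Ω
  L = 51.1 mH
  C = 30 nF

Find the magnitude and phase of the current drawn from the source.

Step 1 — Angular frequency: ω = 2π·f = 2π·517 = 3248 rad/s.
Step 2 — Component impedances:
  R: Z = R = 900 Ω
  L: Z = jωL = j·3248·0.0511 = 0 + j166 Ω
  C: Z = 1/(jωC) = -j/(ω·C) = 0 - j1.026e+04 Ω
Step 3 — Parallel combination: 1/Z_total = 1/R + 1/L + 1/C; Z_total = 30.56 + j163 Ω = 165.8∠79.4° Ω.
Step 4 — Source phasor: V = 88.6∠52.3° V = 54.18 + j70.1 V.
Step 5 — Ohm's law: I = V / Z_total = (54.18 + j70.1) / (30.56 + j163) = 0.4757 - j0.2432 A.
Step 6 — Convert to polar: |I| = 0.5343 A, ∠I = -27.1°.

I = 0.5343∠-27.1° A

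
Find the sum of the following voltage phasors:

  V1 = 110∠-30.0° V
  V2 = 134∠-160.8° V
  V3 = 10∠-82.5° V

Step 1 — Convert each phasor to rectangular form:
  V1 = 110·(cos(-30.0°) + j·sin(-30.0°)) = 95.26 - j55 V
  V2 = 134·(cos(-160.8°) + j·sin(-160.8°)) = -126.5 - j44.07 V
  V3 = 10·(cos(-82.5°) + j·sin(-82.5°)) = 1.305 - j9.914 V
Step 2 — Sum components: V_total = -29.98 - j109 V.
Step 3 — Convert to polar: |V_total| = 113 V, ∠V_total = -105.4°.

V_total = 113∠-105.4° V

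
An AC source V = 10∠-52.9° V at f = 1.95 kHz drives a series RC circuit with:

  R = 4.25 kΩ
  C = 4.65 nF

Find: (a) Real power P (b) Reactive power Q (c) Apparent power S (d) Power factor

Step 1 — Angular frequency: ω = 2π·f = 2π·1950 = 1.225e+04 rad/s.
Step 2 — Component impedances:
  R: Z = R = 4250 Ω
  C: Z = 1/(jωC) = -j/(ω·C) = 0 - j1.755e+04 Ω
Step 3 — Series combination: Z_total = R + C = 4250 - j1.755e+04 Ω = 1.806e+04∠-76.4° Ω.
Step 4 — Source phasor: V = 10∠-52.9° V = 6.032 - j7.976 V.
Step 5 — Current: I = V / Z = 0.0005078 + j0.0002207 A = 0.0005537∠23.5° A.
Step 6 — Complex power: S = V·I* = 0.001303 - j0.005382 VA.
Step 7 — Real power: P = Re(S) = 0.001303 W.
Step 8 — Reactive power: Q = Im(S) = -0.005382 VAR.
Step 9 — Apparent power: |S| = 0.005537 VA.
Step 10 — Power factor: PF = P/|S| = 0.2353 (leading).

(a) P = 0.001303 W  (b) Q = -0.005382 VAR  (c) S = 0.005537 VA  (d) PF = 0.2353 (leading)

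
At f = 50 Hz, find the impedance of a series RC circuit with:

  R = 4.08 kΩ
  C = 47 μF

Step 1 — Angular frequency: ω = 2π·f = 2π·50 = 314.2 rad/s.
Step 2 — Component impedances:
  R: Z = R = 4080 Ω
  C: Z = 1/(jωC) = -j/(ω·C) = 0 - j67.73 Ω
Step 3 — Series combination: Z_total = R + C = 4080 - j67.73 Ω = 4081∠-1.0° Ω.

Z = 4080 - j67.73 Ω = 4081∠-1.0° Ω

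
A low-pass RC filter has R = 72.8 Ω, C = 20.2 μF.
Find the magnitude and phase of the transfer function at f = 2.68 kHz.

Step 1 — Angular frequency: ω = 2π·2680 = 1.684e+04 rad/s.
Step 2 — Transfer function: H(jω) = 1/(1 + jωRC).
Step 3 — Denominator: 1 + jωRC = 1 + j·1.684e+04·72.8·2.02e-05 = 1 + j24.76.
Step 4 — H = 0.001628 - j0.04032.
Step 5 — Magnitude: |H| = 0.04035 (-27.9 dB); phase: φ = -87.7°.

|H| = 0.04035 (-27.9 dB), φ = -87.7°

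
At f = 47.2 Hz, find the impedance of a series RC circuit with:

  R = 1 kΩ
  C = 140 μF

Step 1 — Angular frequency: ω = 2π·f = 2π·47.2 = 296.6 rad/s.
Step 2 — Component impedances:
  R: Z = R = 1000 Ω
  C: Z = 1/(jωC) = -j/(ω·C) = 0 - j24.09 Ω
Step 3 — Series combination: Z_total = R + C = 1000 - j24.09 Ω = 1000∠-1.4° Ω.

Z = 1000 - j24.09 Ω = 1000∠-1.4° Ω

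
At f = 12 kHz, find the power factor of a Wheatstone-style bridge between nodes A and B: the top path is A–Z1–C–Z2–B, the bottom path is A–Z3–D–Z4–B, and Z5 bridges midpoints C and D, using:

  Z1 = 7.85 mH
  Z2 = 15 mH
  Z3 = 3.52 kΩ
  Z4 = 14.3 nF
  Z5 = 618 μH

Step 1 — Angular frequency: ω = 2π·f = 2π·1.2e+04 = 7.54e+04 rad/s.
Step 2 — Component impedances:
  Z1: Z = jωL = j·7.54e+04·0.00785 = 0 + j591.9 Ω
  Z2: Z = jωL = j·7.54e+04·0.015 = 0 + j1131 Ω
  Z3: Z = R = 3520 Ω
  Z4: Z = 1/(jωC) = -j/(ω·C) = 0 - j927.5 Ω
  Z5: Z = jωL = j·7.54e+04·0.000618 = 0 + j46.6 Ω
Step 3 — Bridge requires nodal analysis (the Z5 bridge couples midpoints C and D, so the two paths cannot be reduced to a simple series/parallel combination). Setting node B to ground and injecting 1 A at node A, the 3-node admittance system at A, C, D solves to V_A = Z_AB = 177.3 - j3423 Ω = 3428∠-87.0° Ω.
Step 4 — Power factor: PF = cos(φ) = Re(Z)/|Z| = 177.32/3428 = 0.05173.
Step 5 — Type: Im(Z) = -3423 ⇒ leading (phase φ = -87.0°).

PF = 0.05173 (leading, φ = -87.0°)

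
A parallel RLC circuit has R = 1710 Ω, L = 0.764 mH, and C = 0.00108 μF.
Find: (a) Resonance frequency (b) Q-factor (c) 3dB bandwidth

Step 1 — Resonance: ω₀ = 1/√(LC) = 1/√(0.000764·1.08e-09) = 1.101e+06 rad/s.
Step 2 — f₀ = ω₀/(2π) = 1.752e+05 Hz.
Step 3 — Parallel Q: Q = R/(ω₀L) = 1710/(1.101e+06·0.000764) = 2.033.
Step 4 — Bandwidth: Δω = ω₀/Q = 5.415e+05 rad/s; BW = Δω/(2π) = 8.618e+04 Hz.

(a) f₀ = 1.752e+05 Hz  (b) Q = 2.033  (c) BW = 8.618e+04 Hz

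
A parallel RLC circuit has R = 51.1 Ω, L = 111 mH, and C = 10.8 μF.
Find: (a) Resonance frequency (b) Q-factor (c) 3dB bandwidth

Step 1 — Resonance: ω₀ = 1/√(LC) = 1/√(0.111·1.08e-05) = 913.3 rad/s.
Step 2 — f₀ = ω₀/(2π) = 145.4 Hz.
Step 3 — Parallel Q: Q = R/(ω₀L) = 51.1/(913.3·0.111) = 0.504.
Step 4 — Bandwidth: Δω = ω₀/Q = 1812 rad/s; BW = Δω/(2π) = 288.4 Hz.

(a) f₀ = 145.4 Hz  (b) Q = 0.504  (c) BW = 288.4 Hz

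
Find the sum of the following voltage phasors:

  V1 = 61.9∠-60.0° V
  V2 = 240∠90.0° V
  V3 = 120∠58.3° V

Step 1 — Convert each phasor to rectangular form:
  V1 = 61.9·(cos(-60.0°) + j·sin(-60.0°)) = 30.95 - j53.61 V
  V2 = 240·(cos(90.0°) + j·sin(90.0°)) = 0 + j240 V
  V3 = 120·(cos(58.3°) + j·sin(58.3°)) = 63.06 + j102.1 V
Step 2 — Sum components: V_total = 94.01 + j288.5 V.
Step 3 — Convert to polar: |V_total| = 303.4 V, ∠V_total = 72.0°.

V_total = 303.4∠72.0° V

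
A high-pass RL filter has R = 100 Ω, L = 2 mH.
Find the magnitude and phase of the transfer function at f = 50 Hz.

Step 1 — Angular frequency: ω = 2π·50 = 314.2 rad/s.
Step 2 — Transfer function: H(jω) = jωL/(R + jωL).
Step 3 — Numerator jωL = j·0.6283; denominator R + jωL = 100 + j0.6283.
Step 4 — H = 3.948e-05 + j0.006283.
Step 5 — Magnitude: |H| = 0.006283 (-44.0 dB); phase: φ = 89.6°.

|H| = 0.006283 (-44.0 dB), φ = 89.6°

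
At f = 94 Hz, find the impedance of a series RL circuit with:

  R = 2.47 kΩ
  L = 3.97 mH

Step 1 — Angular frequency: ω = 2π·f = 2π·94 = 590.6 rad/s.
Step 2 — Component impedances:
  R: Z = R = 2470 Ω
  L: Z = jωL = j·590.6·0.00397 = 0 + j2.345 Ω
Step 3 — Series combination: Z_total = R + L = 2470 + j2.345 Ω = 2470∠0.1° Ω.

Z = 2470 + j2.345 Ω = 2470∠0.1° Ω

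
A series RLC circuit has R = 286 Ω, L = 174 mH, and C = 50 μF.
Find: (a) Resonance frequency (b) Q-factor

Step 1 — Resonance condition Im(Z)=0 gives ω₀ = 1/√(LC).
Step 2 — ω₀ = 1/√(0.174·5e-05) = 339 rad/s.
Step 3 — f₀ = ω₀/(2π) = 53.96 Hz.
Step 4 — Series Q: Q = ω₀L/R = 339·0.174/286 = 0.2063.

(a) f₀ = 53.96 Hz  (b) Q = 0.2063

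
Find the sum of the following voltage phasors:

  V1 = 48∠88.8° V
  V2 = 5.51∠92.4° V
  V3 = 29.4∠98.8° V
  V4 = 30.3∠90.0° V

Step 1 — Convert each phasor to rectangular form:
  V1 = 48·(cos(88.8°) + j·sin(88.8°)) = 1.005 + j47.99 V
  V2 = 5.51·(cos(92.4°) + j·sin(92.4°)) = -0.2307 + j5.505 V
  V3 = 29.4·(cos(98.8°) + j·sin(98.8°)) = -4.498 + j29.05 V
  V4 = 30.3·(cos(90.0°) + j·sin(90.0°)) = 0 + j30.3 V
Step 2 — Sum components: V_total = -3.723 + j112.8 V.
Step 3 — Convert to polar: |V_total| = 112.9 V, ∠V_total = 91.9°.

V_total = 112.9∠91.9° V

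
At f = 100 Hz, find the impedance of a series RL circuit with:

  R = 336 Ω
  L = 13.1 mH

Step 1 — Angular frequency: ω = 2π·f = 2π·100 = 628.3 rad/s.
Step 2 — Component impedances:
  R: Z = R = 336 Ω
  L: Z = jωL = j·628.3·0.0131 = 0 + j8.231 Ω
Step 3 — Series combination: Z_total = R + L = 336 + j8.231 Ω = 336.1∠1.4° Ω.

Z = 336 + j8.231 Ω = 336.1∠1.4° Ω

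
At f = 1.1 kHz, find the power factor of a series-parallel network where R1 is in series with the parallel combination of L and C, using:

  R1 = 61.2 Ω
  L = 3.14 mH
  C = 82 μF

Step 1 — Angular frequency: ω = 2π·f = 2π·1100 = 6912 rad/s.
Step 2 — Component impedances:
  R1: Z = R = 61.2 Ω
  L: Z = jωL = j·6912·0.00314 = 0 + j21.7 Ω
  C: Z = 1/(jωC) = -j/(ω·C) = 0 - j1.764 Ω
Step 3 — Parallel branch: L || C = 1/(1/L + 1/C) = 0 - j1.921 Ω.
Step 4 — Series with R1: Z_total = R1 + (L || C) = 61.2 - j1.921 Ω = 61.23∠-1.8° Ω.
Step 5 — Power factor: PF = cos(φ) = Re(Z)/|Z| = 61.2/61.23 = 0.9995.
Step 6 — Type: Im(Z) = -1.921 ⇒ leading (phase φ = -1.8°).

PF = 0.9995 (leading, φ = -1.8°)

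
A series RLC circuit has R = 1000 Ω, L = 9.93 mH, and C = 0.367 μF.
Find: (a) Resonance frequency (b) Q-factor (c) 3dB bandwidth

Step 1 — Resonance condition Im(Z)=0 gives ω₀ = 1/√(LC).
Step 2 — ω₀ = 1/√(0.00993·3.67e-07) = 1.657e+04 rad/s.
Step 3 — f₀ = ω₀/(2π) = 2636 Hz.
Step 4 — Series Q: Q = ω₀L/R = 1.657e+04·0.00993/1000 = 0.1645.
Step 5 — 3dB bandwidth: Δω = ω₀/Q = 1.007e+05 rad/s; BW = Δω/(2π) = 1.603e+04 Hz.

(a) f₀ = 2636 Hz  (b) Q = 0.1645  (c) BW = 1.603e+04 Hz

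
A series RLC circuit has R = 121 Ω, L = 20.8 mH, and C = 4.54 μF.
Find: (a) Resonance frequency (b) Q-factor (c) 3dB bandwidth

Step 1 — Resonance: ω₀ = 1/√(LC) = 1/√(0.0208·4.54e-06) = 3254 rad/s.
Step 2 — f₀ = ω₀/(2π) = 517.9 Hz.
Step 3 — Series Q: Q = ω₀L/R = 3254·0.0208/121 = 0.5594.
Step 4 — Bandwidth: Δω = ω₀/Q = 5817 rad/s; BW = Δω/(2π) = 925.9 Hz.

(a) f₀ = 517.9 Hz  (b) Q = 0.5594  (c) BW = 925.9 Hz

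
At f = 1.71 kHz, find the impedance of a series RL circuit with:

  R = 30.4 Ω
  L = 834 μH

Step 1 — Angular frequency: ω = 2π·f = 2π·1710 = 1.074e+04 rad/s.
Step 2 — Component impedances:
  R: Z = R = 30.4 Ω
  L: Z = jωL = j·1.074e+04·0.000834 = 0 + j8.961 Ω
Step 3 — Series combination: Z_total = R + L = 30.4 + j8.961 Ω = 31.69∠16.4° Ω.

Z = 30.4 + j8.961 Ω = 31.69∠16.4° Ω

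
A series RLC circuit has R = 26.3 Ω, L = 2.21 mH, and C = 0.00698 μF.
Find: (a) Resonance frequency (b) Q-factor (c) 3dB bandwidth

Step 1 — Resonance: ω₀ = 1/√(LC) = 1/√(0.00221·6.98e-09) = 2.546e+05 rad/s.
Step 2 — f₀ = ω₀/(2π) = 4.052e+04 Hz.
Step 3 — Series Q: Q = ω₀L/R = 2.546e+05·0.00221/26.3 = 21.4.
Step 4 — Bandwidth: Δω = ω₀/Q = 1.19e+04 rad/s; BW = Δω/(2π) = 1894 Hz.

(a) f₀ = 4.052e+04 Hz  (b) Q = 21.4  (c) BW = 1894 Hz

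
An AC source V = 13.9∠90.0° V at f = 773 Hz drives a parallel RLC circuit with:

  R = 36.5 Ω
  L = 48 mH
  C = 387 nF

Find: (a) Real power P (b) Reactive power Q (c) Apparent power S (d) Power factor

Step 1 — Angular frequency: ω = 2π·f = 2π·773 = 4857 rad/s.
Step 2 — Component impedances:
  R: Z = R = 36.5 Ω
  L: Z = jωL = j·4857·0.048 = 0 + j233.1 Ω
  C: Z = 1/(jωC) = -j/(ω·C) = 0 - j532 Ω
Step 3 — Parallel combination: 1/Z_total = 1/R + 1/L + 1/C; Z_total = 36.22 + j3.186 Ω = 36.36∠5.0° Ω.
Step 4 — Source phasor: V = 13.9∠90.0° V = 0 + j13.9 V.
Step 5 — Current: I = V / Z = 0.0335 + j0.3808 A = 0.3823∠85.0° A.
Step 6 — Complex power: S = V·I* = 5.293 + j0.4656 VA.
Step 7 — Real power: P = Re(S) = 5.293 W.
Step 8 — Reactive power: Q = Im(S) = 0.4656 VAR.
Step 9 — Apparent power: |S| = 5.314 VA.
Step 10 — Power factor: PF = P/|S| = 0.9962 (lagging).

(a) P = 5.293 W  (b) Q = 0.4656 VAR  (c) S = 5.314 VA  (d) PF = 0.9962 (lagging)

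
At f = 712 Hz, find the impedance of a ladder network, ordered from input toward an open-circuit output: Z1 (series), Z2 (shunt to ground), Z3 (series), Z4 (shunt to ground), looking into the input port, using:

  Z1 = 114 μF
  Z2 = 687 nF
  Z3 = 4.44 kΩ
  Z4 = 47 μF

Step 1 — Angular frequency: ω = 2π·f = 2π·712 = 4474 rad/s.
Step 2 — Component impedances:
  Z1: Z = 1/(jωC) = -j/(ω·C) = 0 - j1.961 Ω
  Z2: Z = 1/(jωC) = -j/(ω·C) = 0 - j325.4 Ω
  Z3: Z = R = 4440 Ω
  Z4: Z = 1/(jωC) = -j/(ω·C) = 0 - j4.756 Ω
Step 3 — Ladder network (open output): work backward from the far end, alternating series and parallel combinations. Z_in = 23.71 - j325.6 Ω = 326.4∠-85.8° Ω.

Z = 23.71 - j325.6 Ω = 326.4∠-85.8° Ω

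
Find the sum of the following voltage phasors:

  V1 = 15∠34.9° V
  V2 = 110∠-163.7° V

Step 1 — Convert each phasor to rectangular form:
  V1 = 15·(cos(34.9°) + j·sin(34.9°)) = 12.3 + j8.582 V
  V2 = 110·(cos(-163.7°) + j·sin(-163.7°)) = -105.6 - j30.87 V
Step 2 — Sum components: V_total = -93.28 - j22.29 V.
Step 3 — Convert to polar: |V_total| = 95.9 V, ∠V_total = -166.6°.

V_total = 95.9∠-166.6° V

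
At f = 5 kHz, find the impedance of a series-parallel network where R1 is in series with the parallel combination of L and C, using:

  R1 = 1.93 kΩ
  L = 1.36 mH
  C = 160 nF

Step 1 — Angular frequency: ω = 2π·f = 2π·5000 = 3.142e+04 rad/s.
Step 2 — Component impedances:
  R1: Z = R = 1930 Ω
  L: Z = jωL = j·3.142e+04·0.00136 = 0 + j42.73 Ω
  C: Z = 1/(jωC) = -j/(ω·C) = 0 - j198.9 Ω
Step 3 — Parallel branch: L || C = 1/(1/L + 1/C) = 0 + j54.41 Ω.
Step 4 — Series with R1: Z_total = R1 + (L || C) = 1930 + j54.41 Ω = 1931∠1.6° Ω.

Z = 1930 + j54.41 Ω = 1931∠1.6° Ω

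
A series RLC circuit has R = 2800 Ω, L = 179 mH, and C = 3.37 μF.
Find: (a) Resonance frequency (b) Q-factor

Step 1 — Resonance condition Im(Z)=0 gives ω₀ = 1/√(LC).
Step 2 — ω₀ = 1/√(0.179·3.37e-06) = 1288 rad/s.
Step 3 — f₀ = ω₀/(2π) = 204.9 Hz.
Step 4 — Series Q: Q = ω₀L/R = 1288·0.179/2800 = 0.08231.

(a) f₀ = 204.9 Hz  (b) Q = 0.08231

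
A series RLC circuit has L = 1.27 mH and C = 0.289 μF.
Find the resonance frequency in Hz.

Step 1 — Resonance condition Im(Z)=0 gives ω₀ = 1/√(LC).
Step 2 — ω₀ = 1/√(0.00127·2.89e-07) = 5.22e+04 rad/s.
Step 3 — f₀ = ω₀/(2π) = 8307 Hz.

f₀ = 8307 Hz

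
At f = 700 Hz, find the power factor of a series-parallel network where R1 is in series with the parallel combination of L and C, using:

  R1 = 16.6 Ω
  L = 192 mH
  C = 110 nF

Step 1 — Angular frequency: ω = 2π·f = 2π·700 = 4398 rad/s.
Step 2 — Component impedances:
  R1: Z = R = 16.6 Ω
  L: Z = jωL = j·4398·0.192 = 0 + j844.5 Ω
  C: Z = 1/(jωC) = -j/(ω·C) = 0 - j2067 Ω
Step 3 — Parallel branch: L || C = 1/(1/L + 1/C) = 0 + j1428 Ω.
Step 4 — Series with R1: Z_total = R1 + (L || C) = 16.6 + j1428 Ω = 1428∠89.3° Ω.
Step 5 — Power factor: PF = cos(φ) = Re(Z)/|Z| = 16.6/1427.9 = 0.01163.
Step 6 — Type: Im(Z) = 1428 ⇒ lagging (phase φ = 89.3°).

PF = 0.01163 (lagging, φ = 89.3°)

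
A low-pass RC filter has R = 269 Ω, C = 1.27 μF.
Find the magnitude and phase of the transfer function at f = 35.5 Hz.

Step 1 — Angular frequency: ω = 2π·35.5 = 223.1 rad/s.
Step 2 — Transfer function: H(jω) = 1/(1 + jωRC).
Step 3 — Denominator: 1 + jωRC = 1 + j·223.1·269·1.27e-06 = 1 + j0.0762.
Step 4 — H = 0.9942 - j0.07576.
Step 5 — Magnitude: |H| = 0.9971 (-0.0 dB); phase: φ = -4.4°.

|H| = 0.9971 (-0.0 dB), φ = -4.4°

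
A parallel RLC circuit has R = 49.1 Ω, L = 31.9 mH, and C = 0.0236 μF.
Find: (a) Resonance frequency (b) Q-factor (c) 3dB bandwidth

Step 1 — Resonance: ω₀ = 1/√(LC) = 1/√(0.0319·2.36e-08) = 3.645e+04 rad/s.
Step 2 — f₀ = ω₀/(2π) = 5801 Hz.
Step 3 — Parallel Q: Q = R/(ω₀L) = 49.1/(3.645e+04·0.0319) = 0.04223.
Step 4 — Bandwidth: Δω = ω₀/Q = 8.63e+05 rad/s; BW = Δω/(2π) = 1.373e+05 Hz.

(a) f₀ = 5801 Hz  (b) Q = 0.04223  (c) BW = 1.373e+05 Hz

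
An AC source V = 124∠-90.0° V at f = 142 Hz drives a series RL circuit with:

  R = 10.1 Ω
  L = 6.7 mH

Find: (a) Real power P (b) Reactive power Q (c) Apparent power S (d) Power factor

Step 1 — Angular frequency: ω = 2π·f = 2π·142 = 892.2 rad/s.
Step 2 — Component impedances:
  R: Z = R = 10.1 Ω
  L: Z = jωL = j·892.2·0.0067 = 0 + j5.978 Ω
Step 3 — Series combination: Z_total = R + L = 10.1 + j5.978 Ω = 11.74∠30.6° Ω.
Step 4 — Source phasor: V = 124∠-90.0° V = 0 - j124 V.
Step 5 — Current: I = V / Z = -5.381 - j9.092 A = 10.57∠-120.6° A.
Step 6 — Complex power: S = V·I* = 1127 + j667.3 VA.
Step 7 — Real power: P = Re(S) = 1127 W.
Step 8 — Reactive power: Q = Im(S) = 667.3 VAR.
Step 9 — Apparent power: |S| = 1310 VA.
Step 10 — Power factor: PF = P/|S| = 0.8606 (lagging).

(a) P = 1127 W  (b) Q = 667.3 VAR  (c) S = 1310 VA  (d) PF = 0.8606 (lagging)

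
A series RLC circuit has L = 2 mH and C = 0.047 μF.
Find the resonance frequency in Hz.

Step 1 — Resonance condition Im(Z)=0 gives ω₀ = 1/√(LC).
Step 2 — ω₀ = 1/√(0.002·4.7e-08) = 1.031e+05 rad/s.
Step 3 — f₀ = ω₀/(2π) = 1.642e+04 Hz.

f₀ = 1.642e+04 Hz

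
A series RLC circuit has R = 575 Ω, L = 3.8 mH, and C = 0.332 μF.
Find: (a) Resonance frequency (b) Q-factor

Step 1 — Resonance condition Im(Z)=0 gives ω₀ = 1/√(LC).
Step 2 — ω₀ = 1/√(0.0038·3.32e-07) = 2.815e+04 rad/s.
Step 3 — f₀ = ω₀/(2π) = 4481 Hz.
Step 4 — Series Q: Q = ω₀L/R = 2.815e+04·0.0038/575 = 0.1861.

(a) f₀ = 4481 Hz  (b) Q = 0.1861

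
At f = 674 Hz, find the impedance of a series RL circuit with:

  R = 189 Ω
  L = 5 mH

Step 1 — Angular frequency: ω = 2π·f = 2π·674 = 4235 rad/s.
Step 2 — Component impedances:
  R: Z = R = 189 Ω
  L: Z = jωL = j·4235·0.005 = 0 + j21.17 Ω
Step 3 — Series combination: Z_total = R + L = 189 + j21.17 Ω = 190.2∠6.4° Ω.

Z = 189 + j21.17 Ω = 190.2∠6.4° Ω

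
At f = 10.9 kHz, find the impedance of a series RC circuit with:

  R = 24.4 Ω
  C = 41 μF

Step 1 — Angular frequency: ω = 2π·f = 2π·1.09e+04 = 6.849e+04 rad/s.
Step 2 — Component impedances:
  R: Z = R = 24.4 Ω
  C: Z = 1/(jωC) = -j/(ω·C) = 0 - j0.3561 Ω
Step 3 — Series combination: Z_total = R + C = 24.4 - j0.3561 Ω = 24.4∠-0.8° Ω.

Z = 24.4 - j0.3561 Ω = 24.4∠-0.8° Ω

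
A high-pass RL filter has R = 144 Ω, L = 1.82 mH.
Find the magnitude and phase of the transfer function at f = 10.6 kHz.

Step 1 — Angular frequency: ω = 2π·1.06e+04 = 6.66e+04 rad/s.
Step 2 — Transfer function: H(jω) = jωL/(R + jωL).
Step 3 — Numerator jωL = j·121.2; denominator R + jωL = 144 + j121.2.
Step 4 — H = 0.4147 + j0.4927.
Step 5 — Magnitude: |H| = 0.644 (-3.8 dB); phase: φ = 49.9°.

|H| = 0.644 (-3.8 dB), φ = 49.9°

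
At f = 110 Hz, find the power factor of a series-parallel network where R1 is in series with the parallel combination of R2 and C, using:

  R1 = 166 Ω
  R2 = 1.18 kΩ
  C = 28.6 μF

Step 1 — Angular frequency: ω = 2π·f = 2π·110 = 691.2 rad/s.
Step 2 — Component impedances:
  R1: Z = R = 166 Ω
  R2: Z = R = 1180 Ω
  C: Z = 1/(jωC) = -j/(ω·C) = 0 - j50.59 Ω
Step 3 — Parallel branch: R2 || C = 1/(1/R2 + 1/C) = 2.165 - j50.5 Ω.
Step 4 — Series with R1: Z_total = R1 + (R2 || C) = 168.2 - j50.5 Ω = 175.6∠-16.7° Ω.
Step 5 — Power factor: PF = cos(φ) = Re(Z)/|Z| = 168.165/175.583 = 0.9578.
Step 6 — Type: Im(Z) = -50.5 ⇒ leading (phase φ = -16.7°).

PF = 0.9578 (leading, φ = -16.7°)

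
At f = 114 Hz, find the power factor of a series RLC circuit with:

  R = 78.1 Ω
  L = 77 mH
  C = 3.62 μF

Step 1 — Angular frequency: ω = 2π·f = 2π·114 = 716.3 rad/s.
Step 2 — Component impedances:
  R: Z = R = 78.1 Ω
  L: Z = jωL = j·716.3·0.077 = 0 + j55.15 Ω
  C: Z = 1/(jωC) = -j/(ω·C) = 0 - j385.7 Ω
Step 3 — Series combination: Z_total = R + L + C = 78.1 - j330.5 Ω = 339.6∠-76.7° Ω.
Step 4 — Power factor: PF = cos(φ) = Re(Z)/|Z| = 78.1/339.6 = 0.23.
Step 5 — Type: Im(Z) = -330.5 ⇒ leading (phase φ = -76.7°).

PF = 0.23 (leading, φ = -76.7°)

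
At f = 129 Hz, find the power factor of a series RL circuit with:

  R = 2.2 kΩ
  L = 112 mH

Step 1 — Angular frequency: ω = 2π·f = 2π·129 = 810.5 rad/s.
Step 2 — Component impedances:
  R: Z = R = 2200 Ω
  L: Z = jωL = j·810.5·0.112 = 0 + j90.78 Ω
Step 3 — Series combination: Z_total = R + L = 2200 + j90.78 Ω = 2202∠2.4° Ω.
Step 4 — Power factor: PF = cos(φ) = Re(Z)/|Z| = 2200/2202 = 0.9991.
Step 5 — Type: Im(Z) = 90.78 ⇒ lagging (phase φ = 2.4°).

PF = 0.9991 (lagging, φ = 2.4°)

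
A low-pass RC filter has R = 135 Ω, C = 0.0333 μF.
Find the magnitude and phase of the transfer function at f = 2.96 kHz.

Step 1 — Angular frequency: ω = 2π·2960 = 1.86e+04 rad/s.
Step 2 — Transfer function: H(jω) = 1/(1 + jωRC).
Step 3 — Denominator: 1 + jωRC = 1 + j·1.86e+04·135·3.33e-08 = 1 + j0.08361.
Step 4 — H = 0.9931 - j0.08303.
Step 5 — Magnitude: |H| = 0.9965 (-0.0 dB); phase: φ = -4.8°.

|H| = 0.9965 (-0.0 dB), φ = -4.8°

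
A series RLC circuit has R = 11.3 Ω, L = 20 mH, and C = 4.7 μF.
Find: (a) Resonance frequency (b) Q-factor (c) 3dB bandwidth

Step 1 — Resonance condition Im(Z)=0 gives ω₀ = 1/√(LC).
Step 2 — ω₀ = 1/√(0.02·4.7e-06) = 3262 rad/s.
Step 3 — f₀ = ω₀/(2π) = 519.1 Hz.
Step 4 — Series Q: Q = ω₀L/R = 3262·0.02/11.3 = 5.773.
Step 5 — 3dB bandwidth: Δω = ω₀/Q = 565 rad/s; BW = Δω/(2π) = 89.92 Hz.

(a) f₀ = 519.1 Hz  (b) Q = 5.773  (c) BW = 89.92 Hz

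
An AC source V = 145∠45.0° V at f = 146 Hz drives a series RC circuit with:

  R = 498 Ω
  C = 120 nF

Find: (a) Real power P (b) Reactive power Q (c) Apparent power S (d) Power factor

Step 1 — Angular frequency: ω = 2π·f = 2π·146 = 917.3 rad/s.
Step 2 — Component impedances:
  R: Z = R = 498 Ω
  C: Z = 1/(jωC) = -j/(ω·C) = 0 - j9084 Ω
Step 3 — Series combination: Z_total = R + C = 498 - j9084 Ω = 9098∠-86.9° Ω.
Step 4 — Source phasor: V = 145∠45.0° V = 102.5 + j102.5 V.
Step 5 — Current: I = V / Z = -0.01064 + j0.01187 A = 0.01594∠131.9° A.
Step 6 — Complex power: S = V·I* = 0.1265 - j2.308 VA.
Step 7 — Real power: P = Re(S) = 0.1265 W.
Step 8 — Reactive power: Q = Im(S) = -2.308 VAR.
Step 9 — Apparent power: |S| = 2.311 VA.
Step 10 — Power factor: PF = P/|S| = 0.05474 (leading).

(a) P = 0.1265 W  (b) Q = -2.308 VAR  (c) S = 2.311 VA  (d) PF = 0.05474 (leading)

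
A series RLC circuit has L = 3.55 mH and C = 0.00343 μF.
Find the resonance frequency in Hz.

Step 1 — Resonance condition Im(Z)=0 gives ω₀ = 1/√(LC).
Step 2 — ω₀ = 1/√(0.00355·3.43e-09) = 2.866e+05 rad/s.
Step 3 — f₀ = ω₀/(2π) = 4.561e+04 Hz.

f₀ = 4.561e+04 Hz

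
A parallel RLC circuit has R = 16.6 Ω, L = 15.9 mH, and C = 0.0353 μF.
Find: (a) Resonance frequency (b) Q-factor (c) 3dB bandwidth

Step 1 — Resonance: ω₀ = 1/√(LC) = 1/√(0.0159·3.53e-08) = 4.221e+04 rad/s.
Step 2 — f₀ = ω₀/(2π) = 6718 Hz.
Step 3 — Parallel Q: Q = R/(ω₀L) = 16.6/(4.221e+04·0.0159) = 0.02473.
Step 4 — Bandwidth: Δω = ω₀/Q = 1.707e+06 rad/s; BW = Δω/(2π) = 2.716e+05 Hz.

(a) f₀ = 6718 Hz  (b) Q = 0.02473  (c) BW = 2.716e+05 Hz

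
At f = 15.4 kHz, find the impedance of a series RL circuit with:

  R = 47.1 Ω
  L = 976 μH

Step 1 — Angular frequency: ω = 2π·f = 2π·1.54e+04 = 9.676e+04 rad/s.
Step 2 — Component impedances:
  R: Z = R = 47.1 Ω
  L: Z = jωL = j·9.676e+04·0.000976 = 0 + j94.44 Ω
Step 3 — Series combination: Z_total = R + L = 47.1 + j94.44 Ω = 105.5∠63.5° Ω.

Z = 47.1 + j94.44 Ω = 105.5∠63.5° Ω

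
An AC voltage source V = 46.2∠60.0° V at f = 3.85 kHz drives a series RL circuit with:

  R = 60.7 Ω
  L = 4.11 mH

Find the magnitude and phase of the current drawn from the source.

Step 1 — Angular frequency: ω = 2π·f = 2π·3850 = 2.419e+04 rad/s.
Step 2 — Component impedances:
  R: Z = R = 60.7 Ω
  L: Z = jωL = j·2.419e+04·0.00411 = 0 + j99.42 Ω
Step 3 — Series combination: Z_total = R + L = 60.7 + j99.42 Ω = 116.5∠58.6° Ω.
Step 4 — Source phasor: V = 46.2∠60.0° V = 23.1 + j40.01 V.
Step 5 — Ohm's law: I = V / Z_total = (23.1 + j40.01) / (60.7 + j99.42) = 0.3965 + j0.009727 A.
Step 6 — Convert to polar: |I| = 0.3966 A, ∠I = 1.4°.

I = 0.3966∠1.4° A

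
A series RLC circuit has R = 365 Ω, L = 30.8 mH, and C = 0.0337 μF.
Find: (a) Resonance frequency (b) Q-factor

Step 1 — Resonance condition Im(Z)=0 gives ω₀ = 1/√(LC).
Step 2 — ω₀ = 1/√(0.0308·3.37e-08) = 3.104e+04 rad/s.
Step 3 — f₀ = ω₀/(2π) = 4940 Hz.
Step 4 — Series Q: Q = ω₀L/R = 3.104e+04·0.0308/365 = 2.619.

(a) f₀ = 4940 Hz  (b) Q = 2.619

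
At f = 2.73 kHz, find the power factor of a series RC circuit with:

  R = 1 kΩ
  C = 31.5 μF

Step 1 — Angular frequency: ω = 2π·f = 2π·2730 = 1.715e+04 rad/s.
Step 2 — Component impedances:
  R: Z = R = 1000 Ω
  C: Z = 1/(jωC) = -j/(ω·C) = 0 - j1.851 Ω
Step 3 — Series combination: Z_total = R + C = 1000 - j1.851 Ω = 1000∠-0.1° Ω.
Step 4 — Power factor: PF = cos(φ) = Re(Z)/|Z| = 1000/1000 = 1.
Step 5 — Type: Im(Z) = -1.851 ⇒ leading (phase φ = -0.1°).

PF = 1 (leading, φ = -0.1°)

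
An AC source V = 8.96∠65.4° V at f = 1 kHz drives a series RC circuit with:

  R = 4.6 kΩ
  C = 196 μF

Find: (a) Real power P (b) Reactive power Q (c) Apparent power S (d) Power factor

Step 1 — Angular frequency: ω = 2π·f = 2π·1000 = 6283 rad/s.
Step 2 — Component impedances:
  R: Z = R = 4600 Ω
  C: Z = 1/(jωC) = -j/(ω·C) = 0 - j0.812 Ω
Step 3 — Series combination: Z_total = R + C = 4600 - j0.812 Ω = 4600∠-0.0° Ω.
Step 4 — Source phasor: V = 8.96∠65.4° V = 3.73 + j8.147 V.
Step 5 — Current: I = V / Z = 0.0008105 + j0.001771 A = 0.001948∠65.4° A.
Step 6 — Complex power: S = V·I* = 0.01745 - j3.081e-06 VA.
Step 7 — Real power: P = Re(S) = 0.01745 W.
Step 8 — Reactive power: Q = Im(S) = -3.081e-06 VAR.
Step 9 — Apparent power: |S| = 0.01745 VA.
Step 10 — Power factor: PF = P/|S| = 1 (leading).

(a) P = 0.01745 W  (b) Q = -3.081e-06 VAR  (c) S = 0.01745 VA  (d) PF = 1 (leading)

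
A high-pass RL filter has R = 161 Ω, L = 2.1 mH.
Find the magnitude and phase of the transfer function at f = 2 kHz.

Step 1 — Angular frequency: ω = 2π·2000 = 1.257e+04 rad/s.
Step 2 — Transfer function: H(jω) = jωL/(R + jωL).
Step 3 — Numerator jωL = j·26.39; denominator R + jωL = 161 + j26.39.
Step 4 — H = 0.02616 + j0.1596.
Step 5 — Magnitude: |H| = 0.1618 (-15.8 dB); phase: φ = 80.7°.

|H| = 0.1618 (-15.8 dB), φ = 80.7°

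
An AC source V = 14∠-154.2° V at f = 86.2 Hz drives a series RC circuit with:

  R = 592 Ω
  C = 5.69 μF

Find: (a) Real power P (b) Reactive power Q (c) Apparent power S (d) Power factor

Step 1 — Angular frequency: ω = 2π·f = 2π·86.2 = 541.6 rad/s.
Step 2 — Component impedances:
  R: Z = R = 592 Ω
  C: Z = 1/(jωC) = -j/(ω·C) = 0 - j324.5 Ω
Step 3 — Series combination: Z_total = R + C = 592 - j324.5 Ω = 675.1∠-28.7° Ω.
Step 4 — Source phasor: V = 14∠-154.2° V = -12.6 - j6.093 V.
Step 5 — Current: I = V / Z = -0.01203 - j0.01689 A = 0.02074∠-125.5° A.
Step 6 — Complex power: S = V·I* = 0.2546 - j0.1395 VA.
Step 7 — Real power: P = Re(S) = 0.2546 W.
Step 8 — Reactive power: Q = Im(S) = -0.1395 VAR.
Step 9 — Apparent power: |S| = 0.2903 VA.
Step 10 — Power factor: PF = P/|S| = 0.8769 (leading).

(a) P = 0.2546 W  (b) Q = -0.1395 VAR  (c) S = 0.2903 VA  (d) PF = 0.8769 (leading)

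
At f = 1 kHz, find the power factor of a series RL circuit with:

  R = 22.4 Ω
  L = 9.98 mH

Step 1 — Angular frequency: ω = 2π·f = 2π·1000 = 6283 rad/s.
Step 2 — Component impedances:
  R: Z = R = 22.4 Ω
  L: Z = jωL = j·6283·0.00998 = 0 + j62.71 Ω
Step 3 — Series combination: Z_total = R + L = 22.4 + j62.71 Ω = 66.59∠70.3° Ω.
Step 4 — Power factor: PF = cos(φ) = Re(Z)/|Z| = 22.4/66.59 = 0.3364.
Step 5 — Type: Im(Z) = 62.71 ⇒ lagging (phase φ = 70.3°).

PF = 0.3364 (lagging, φ = 70.3°)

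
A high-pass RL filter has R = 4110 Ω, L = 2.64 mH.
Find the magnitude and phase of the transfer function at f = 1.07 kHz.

Step 1 — Angular frequency: ω = 2π·1070 = 6723 rad/s.
Step 2 — Transfer function: H(jω) = jωL/(R + jωL).
Step 3 — Numerator jωL = j·17.75; denominator R + jωL = 4110 + j17.75.
Step 4 — H = 1.865e-05 + j0.004318.
Step 5 — Magnitude: |H| = 0.004318 (-47.3 dB); phase: φ = 89.8°.

|H| = 0.004318 (-47.3 dB), φ = 89.8°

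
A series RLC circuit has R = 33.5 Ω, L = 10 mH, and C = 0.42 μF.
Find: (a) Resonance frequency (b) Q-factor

Step 1 — Resonance condition Im(Z)=0 gives ω₀ = 1/√(LC).
Step 2 — ω₀ = 1/√(0.01·4.2e-07) = 1.543e+04 rad/s.
Step 3 — f₀ = ω₀/(2π) = 2456 Hz.
Step 4 — Series Q: Q = ω₀L/R = 1.543e+04·0.01/33.5 = 4.606.

(a) f₀ = 2456 Hz  (b) Q = 4.606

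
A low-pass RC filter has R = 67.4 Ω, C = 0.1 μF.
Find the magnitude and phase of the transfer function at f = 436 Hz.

Step 1 — Angular frequency: ω = 2π·436 = 2739 rad/s.
Step 2 — Transfer function: H(jω) = 1/(1 + jωRC).
Step 3 — Denominator: 1 + jωRC = 1 + j·2739·67.4·1e-07 = 1 + j0.01846.
Step 4 — H = 0.9997 - j0.01846.
Step 5 — Magnitude: |H| = 0.9998 (-0.0 dB); phase: φ = -1.1°.

|H| = 0.9998 (-0.0 dB), φ = -1.1°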